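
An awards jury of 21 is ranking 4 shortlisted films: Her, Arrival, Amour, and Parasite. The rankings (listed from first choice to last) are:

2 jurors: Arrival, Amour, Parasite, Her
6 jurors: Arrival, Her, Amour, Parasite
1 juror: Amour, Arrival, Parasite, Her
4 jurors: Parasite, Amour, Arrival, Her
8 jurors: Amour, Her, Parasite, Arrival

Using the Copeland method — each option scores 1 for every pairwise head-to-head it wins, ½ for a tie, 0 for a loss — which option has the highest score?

Amour

Her: beats Parasite; loses to Arrival and Amour → score 1.
Arrival: beats Her; loses to Amour and Parasite → score 1.
Amour: beats Her, Arrival, and Parasite → score 3.
Parasite: beats Arrival; loses to Her and Amour → score 1.
Amour has the best pairwise record.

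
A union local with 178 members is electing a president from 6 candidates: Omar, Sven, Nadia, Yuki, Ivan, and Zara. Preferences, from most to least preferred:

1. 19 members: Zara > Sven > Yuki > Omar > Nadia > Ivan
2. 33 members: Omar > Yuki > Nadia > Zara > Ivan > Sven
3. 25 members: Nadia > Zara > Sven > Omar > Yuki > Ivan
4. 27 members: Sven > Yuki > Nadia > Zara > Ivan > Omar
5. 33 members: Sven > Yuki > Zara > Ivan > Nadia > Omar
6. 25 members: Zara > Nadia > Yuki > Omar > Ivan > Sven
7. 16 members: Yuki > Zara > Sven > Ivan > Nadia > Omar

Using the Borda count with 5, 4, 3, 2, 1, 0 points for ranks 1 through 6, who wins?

Omar: 19·2 + 33·5 + 25·2 + 27·0 + 33·0 + 25·2 + 16·0 = 303
Sven: 19·4 + 33·0 + 25·3 + 27·5 + 33·5 + 25·0 + 16·3 = 499
Nadia: 19·1 + 33·3 + 25·5 + 27·3 + 33·1 + 25·4 + 16·1 = 473
Yuki: 19·3 + 33·4 + 25·1 + 27·4 + 33·4 + 25·3 + 16·5 = 609
Ivan: 19·0 + 33·1 + 25·0 + 27·1 + 33·2 + 25·1 + 16·2 = 183
Zara: 19·5 + 33·2 + 25·4 + 27·2 + 33·3 + 25·5 + 16·4 = 603
Yuki has the highest Borda score (609).

Yuki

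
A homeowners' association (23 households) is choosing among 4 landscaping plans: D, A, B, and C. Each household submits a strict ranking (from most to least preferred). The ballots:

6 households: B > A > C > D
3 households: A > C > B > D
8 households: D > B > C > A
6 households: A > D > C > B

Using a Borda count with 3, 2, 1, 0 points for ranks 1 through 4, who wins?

A

D: 6·0 + 3·0 + 8·3 + 6·2 = 36
A: 6·2 + 3·3 + 8·0 + 6·3 = 39
B: 6·3 + 3·1 + 8·2 + 6·0 = 37
C: 6·1 + 3·2 + 8·1 + 6·1 = 26
A has the highest Borda score (39).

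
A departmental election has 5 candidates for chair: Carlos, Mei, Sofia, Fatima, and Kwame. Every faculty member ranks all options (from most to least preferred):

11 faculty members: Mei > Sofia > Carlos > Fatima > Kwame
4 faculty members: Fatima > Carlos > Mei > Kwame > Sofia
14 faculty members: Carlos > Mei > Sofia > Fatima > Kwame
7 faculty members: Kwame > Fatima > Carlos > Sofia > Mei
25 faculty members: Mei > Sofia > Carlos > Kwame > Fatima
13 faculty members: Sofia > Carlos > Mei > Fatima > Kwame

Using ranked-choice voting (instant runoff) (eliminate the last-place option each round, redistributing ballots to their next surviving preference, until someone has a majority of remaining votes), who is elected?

Carlos

Round 1: Carlos 14, Mei 36, Sofia 13, Fatima 4, Kwame 7. Eliminate Fatima.
Round 2: Carlos 18, Mei 36, Sofia 13, Kwame 7. Eliminate Kwame.
Round 3: Carlos 25, Mei 36, Sofia 13. Eliminate Sofia.
Round 4: Carlos 38, Mei 36. Carlos has a majority.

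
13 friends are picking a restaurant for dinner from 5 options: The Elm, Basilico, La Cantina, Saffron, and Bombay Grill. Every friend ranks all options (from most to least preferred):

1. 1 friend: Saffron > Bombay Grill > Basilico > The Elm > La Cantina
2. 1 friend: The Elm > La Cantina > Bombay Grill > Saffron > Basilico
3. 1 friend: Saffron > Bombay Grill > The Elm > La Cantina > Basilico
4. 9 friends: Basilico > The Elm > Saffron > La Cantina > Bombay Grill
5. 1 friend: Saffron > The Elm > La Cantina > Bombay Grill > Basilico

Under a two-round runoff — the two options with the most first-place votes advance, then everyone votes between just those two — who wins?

Round 1 first-place votes: The Elm 1, Basilico 9, La Cantina 0, Saffron 3, Bombay Grill 0.
Basilico and Saffron advance.
Runoff: Basilico is preferred to Saffron by 9 voters; Saffron by 4.
Basilico wins the runoff.

Basilico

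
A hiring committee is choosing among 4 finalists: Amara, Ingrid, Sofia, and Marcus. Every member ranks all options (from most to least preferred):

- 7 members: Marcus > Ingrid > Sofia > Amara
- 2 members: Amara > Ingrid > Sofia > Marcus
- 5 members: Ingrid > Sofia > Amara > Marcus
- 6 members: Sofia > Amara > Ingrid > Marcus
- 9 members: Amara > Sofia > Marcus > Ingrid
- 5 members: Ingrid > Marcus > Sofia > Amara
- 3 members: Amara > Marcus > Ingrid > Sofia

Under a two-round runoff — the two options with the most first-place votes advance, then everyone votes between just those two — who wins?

Amara

Round 1 first-place votes: Amara 14, Ingrid 10, Sofia 6, Marcus 7.
Amara and Ingrid advance.
Runoff: Amara is preferred to Ingrid by 20 voters; Ingrid by 17.
Amara wins the runoff.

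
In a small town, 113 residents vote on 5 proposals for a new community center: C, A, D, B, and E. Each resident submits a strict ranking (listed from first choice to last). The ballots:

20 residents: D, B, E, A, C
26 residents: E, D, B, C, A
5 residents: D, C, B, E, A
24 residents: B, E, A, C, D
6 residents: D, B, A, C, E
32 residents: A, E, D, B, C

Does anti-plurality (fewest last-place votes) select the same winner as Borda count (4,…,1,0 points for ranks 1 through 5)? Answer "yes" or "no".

no

Anti-plurality — last-place votes: C 52, A 31, D 24, B 0, E 6. Winner: B.
Borda — scores: C 71, A 208, D 266, B 268, E 317. Winner: E.
The two methods disagree.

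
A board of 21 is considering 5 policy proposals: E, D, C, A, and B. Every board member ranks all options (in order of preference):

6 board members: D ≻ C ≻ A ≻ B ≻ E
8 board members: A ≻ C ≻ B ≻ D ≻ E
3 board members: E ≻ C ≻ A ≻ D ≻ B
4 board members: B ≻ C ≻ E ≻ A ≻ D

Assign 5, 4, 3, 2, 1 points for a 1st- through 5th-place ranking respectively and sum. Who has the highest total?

C

E: 6·1 + 8·1 + 3·5 + 4·3 = 41
D: 6·5 + 8·2 + 3·2 + 4·1 = 56
C: 6·4 + 8·4 + 3·4 + 4·4 = 84
A: 6·3 + 8·5 + 3·3 + 4·2 = 75
B: 6·2 + 8·3 + 3·1 + 4·5 = 59
C has the highest Borda score (84).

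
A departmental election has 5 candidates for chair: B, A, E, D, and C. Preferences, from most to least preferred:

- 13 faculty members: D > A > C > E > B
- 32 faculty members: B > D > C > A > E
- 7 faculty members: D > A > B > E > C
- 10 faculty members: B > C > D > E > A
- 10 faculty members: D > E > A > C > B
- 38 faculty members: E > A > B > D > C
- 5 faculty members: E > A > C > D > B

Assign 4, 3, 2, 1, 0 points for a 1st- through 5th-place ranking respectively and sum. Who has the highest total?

B: 13·0 + 32·4 + 7·2 + 10·4 + 10·0 + 38·2 + 5·0 = 258
A: 13·3 + 32·1 + 7·3 + 10·0 + 10·2 + 38·3 + 5·3 = 241
E: 13·1 + 32·0 + 7·1 + 10·1 + 10·3 + 38·4 + 5·4 = 232
D: 13·4 + 32·3 + 7·4 + 10·2 + 10·4 + 38·1 + 5·1 = 279
C: 13·2 + 32·2 + 7·0 + 10·3 + 10·1 + 38·0 + 5·2 = 140
D has the highest Borda score (279).

D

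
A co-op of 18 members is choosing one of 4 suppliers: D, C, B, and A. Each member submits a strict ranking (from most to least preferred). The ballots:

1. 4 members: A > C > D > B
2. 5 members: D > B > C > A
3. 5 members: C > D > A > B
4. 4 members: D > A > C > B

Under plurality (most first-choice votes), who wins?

First-place votes: D 9, C 5, B 0, A 4.
D has the most first-place votes.

D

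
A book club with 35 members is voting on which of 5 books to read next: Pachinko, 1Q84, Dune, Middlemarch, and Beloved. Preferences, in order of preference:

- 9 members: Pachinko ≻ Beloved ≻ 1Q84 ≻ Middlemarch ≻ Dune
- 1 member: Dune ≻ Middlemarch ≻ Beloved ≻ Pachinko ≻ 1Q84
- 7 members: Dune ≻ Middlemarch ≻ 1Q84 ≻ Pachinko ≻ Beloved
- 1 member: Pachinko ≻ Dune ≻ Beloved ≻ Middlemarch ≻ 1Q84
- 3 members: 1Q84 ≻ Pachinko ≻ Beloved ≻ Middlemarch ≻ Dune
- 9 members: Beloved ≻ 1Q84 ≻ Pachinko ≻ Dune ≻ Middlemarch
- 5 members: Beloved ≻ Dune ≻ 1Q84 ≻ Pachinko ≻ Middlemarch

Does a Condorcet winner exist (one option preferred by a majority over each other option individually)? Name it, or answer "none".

none

Checking pairwise contests:
1Q84 beats Pachinko 24–11.
Beloved beats 1Q84 25–10.
Pachinko beats Dune 22–13.
Pachinko beats Middlemarch 27–8.
Pachinko beats Beloved 20–15.
Every option loses at least one head-to-head, so there is no Condorcet winner.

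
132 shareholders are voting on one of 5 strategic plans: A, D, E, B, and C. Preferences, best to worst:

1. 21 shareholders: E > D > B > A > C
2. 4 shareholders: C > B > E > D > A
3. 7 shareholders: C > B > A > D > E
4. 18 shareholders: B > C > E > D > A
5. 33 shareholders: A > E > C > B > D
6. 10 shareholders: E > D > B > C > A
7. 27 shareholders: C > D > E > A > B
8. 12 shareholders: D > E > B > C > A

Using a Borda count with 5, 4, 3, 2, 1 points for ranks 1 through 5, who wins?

A: 21·2 + 4·1 + 7·3 + 18·1 + 33·5 + 10·1 + 27·2 + 12·1 = 326
D: 21·4 + 4·2 + 7·2 + 18·2 + 33·1 + 10·4 + 27·4 + 12·5 = 383
E: 21·5 + 4·3 + 7·1 + 18·3 + 33·4 + 10·5 + 27·3 + 12·4 = 489
B: 21·3 + 4·4 + 7·4 + 18·5 + 33·2 + 10·3 + 27·1 + 12·3 = 356
C: 21·1 + 4·5 + 7·5 + 18·4 + 33·3 + 10·2 + 27·5 + 12·2 = 426
E has the highest Borda score (489).

E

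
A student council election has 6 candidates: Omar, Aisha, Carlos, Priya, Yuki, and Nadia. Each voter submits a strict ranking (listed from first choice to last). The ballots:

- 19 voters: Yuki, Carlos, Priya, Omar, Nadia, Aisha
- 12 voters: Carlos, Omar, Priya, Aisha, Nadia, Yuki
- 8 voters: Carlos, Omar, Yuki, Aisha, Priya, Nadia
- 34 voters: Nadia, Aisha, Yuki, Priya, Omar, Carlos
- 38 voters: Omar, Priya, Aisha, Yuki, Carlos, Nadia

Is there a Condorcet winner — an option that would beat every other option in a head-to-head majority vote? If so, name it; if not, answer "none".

Omar

Omar vs Aisha: 77–34 for Omar.
Omar vs Carlos: 72–39 for Omar.
Omar vs Priya: 58–53 for Omar.
Omar vs Yuki: 58–53 for Omar.
Omar vs Nadia: 77–34 for Omar.
Omar beats every other option head-to-head.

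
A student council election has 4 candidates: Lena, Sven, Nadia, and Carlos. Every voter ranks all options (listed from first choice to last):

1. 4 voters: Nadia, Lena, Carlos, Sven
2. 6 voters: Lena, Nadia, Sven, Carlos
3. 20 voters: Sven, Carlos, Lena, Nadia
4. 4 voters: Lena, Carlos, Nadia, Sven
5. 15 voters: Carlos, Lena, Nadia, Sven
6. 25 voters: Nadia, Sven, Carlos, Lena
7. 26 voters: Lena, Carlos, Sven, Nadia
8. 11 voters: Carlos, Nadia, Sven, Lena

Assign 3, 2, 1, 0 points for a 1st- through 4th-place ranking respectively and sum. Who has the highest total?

Carlos

Lena: 4·2 + 6·3 + 20·1 + 4·3 + 15·2 + 25·0 + 26·3 + 11·0 = 166
Sven: 4·0 + 6·1 + 20·3 + 4·0 + 15·0 + 25·2 + 26·1 + 11·1 = 153
Nadia: 4·3 + 6·2 + 20·0 + 4·1 + 15·1 + 25·3 + 26·0 + 11·2 = 140
Carlos: 4·1 + 6·0 + 20·2 + 4·2 + 15·3 + 25·1 + 26·2 + 11·3 = 207
Carlos has the highest Borda score (207).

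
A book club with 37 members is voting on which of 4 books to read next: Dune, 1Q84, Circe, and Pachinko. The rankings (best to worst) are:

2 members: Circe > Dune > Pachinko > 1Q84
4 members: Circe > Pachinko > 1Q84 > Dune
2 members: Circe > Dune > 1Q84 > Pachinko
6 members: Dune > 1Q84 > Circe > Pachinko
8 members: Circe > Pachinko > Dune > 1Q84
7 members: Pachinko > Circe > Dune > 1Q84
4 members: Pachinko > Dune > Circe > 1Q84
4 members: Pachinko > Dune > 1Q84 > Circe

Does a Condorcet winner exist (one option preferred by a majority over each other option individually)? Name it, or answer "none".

Circe vs Dune: 23–14 for Circe.
Circe vs 1Q84: 27–10 for Circe.
Circe vs Pachinko: 22–15 for Circe.
Circe beats every other option head-to-head.

Circe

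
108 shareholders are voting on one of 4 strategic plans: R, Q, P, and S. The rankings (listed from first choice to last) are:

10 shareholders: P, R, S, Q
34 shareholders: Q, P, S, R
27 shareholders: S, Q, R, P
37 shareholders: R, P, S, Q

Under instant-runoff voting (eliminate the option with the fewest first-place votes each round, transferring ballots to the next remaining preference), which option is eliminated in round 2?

S

Round 1: R 37, Q 34, P 10, S 27. Eliminate P.
Round 2: R 47, Q 34, S 27. Eliminate S.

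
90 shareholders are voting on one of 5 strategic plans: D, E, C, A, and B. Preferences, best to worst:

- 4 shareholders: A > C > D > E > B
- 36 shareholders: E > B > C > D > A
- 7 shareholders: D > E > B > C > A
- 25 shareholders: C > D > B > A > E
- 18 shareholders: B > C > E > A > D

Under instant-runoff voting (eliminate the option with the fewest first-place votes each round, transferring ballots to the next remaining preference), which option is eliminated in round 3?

B

Round 1: D 7, E 36, C 25, A 4, B 18. Eliminate A.
Round 2: D 7, E 36, C 29, B 18. Eliminate D.
Round 3: E 43, C 29, B 18. Eliminate B.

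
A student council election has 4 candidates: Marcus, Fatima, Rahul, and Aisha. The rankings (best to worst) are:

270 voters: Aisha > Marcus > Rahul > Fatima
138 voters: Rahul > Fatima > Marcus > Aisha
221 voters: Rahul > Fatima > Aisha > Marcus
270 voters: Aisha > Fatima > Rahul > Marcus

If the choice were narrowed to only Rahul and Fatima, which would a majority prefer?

Rahul

Voters preferring Rahul to Fatima: 629; preferring Fatima to Rahul: 270.
Rahul wins the head-to-head.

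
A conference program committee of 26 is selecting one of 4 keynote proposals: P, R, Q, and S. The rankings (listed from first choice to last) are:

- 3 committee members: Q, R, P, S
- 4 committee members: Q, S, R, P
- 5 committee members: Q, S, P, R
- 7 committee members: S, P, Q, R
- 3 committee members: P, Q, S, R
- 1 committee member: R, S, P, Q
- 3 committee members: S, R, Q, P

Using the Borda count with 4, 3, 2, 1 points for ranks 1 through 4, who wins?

P: 3·2 + 4·1 + 5·2 + 7·3 + 3·4 + 1·2 + 3·1 = 58
R: 3·3 + 4·2 + 5·1 + 7·1 + 3·1 + 1·4 + 3·3 = 45
Q: 3·4 + 4·4 + 5·4 + 7·2 + 3·3 + 1·1 + 3·2 = 78
S: 3·1 + 4·3 + 5·3 + 7·4 + 3·2 + 1·3 + 3·4 = 79
S has the highest Borda score (79).

S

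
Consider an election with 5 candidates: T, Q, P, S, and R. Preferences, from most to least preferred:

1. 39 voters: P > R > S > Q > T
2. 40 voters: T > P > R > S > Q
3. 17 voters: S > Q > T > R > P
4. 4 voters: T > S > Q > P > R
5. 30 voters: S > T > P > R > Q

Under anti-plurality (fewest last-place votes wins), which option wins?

Last-place votes: T 39, Q 70, P 17, S 0, R 4.
S is ranked last by the fewest voters, so S wins.

S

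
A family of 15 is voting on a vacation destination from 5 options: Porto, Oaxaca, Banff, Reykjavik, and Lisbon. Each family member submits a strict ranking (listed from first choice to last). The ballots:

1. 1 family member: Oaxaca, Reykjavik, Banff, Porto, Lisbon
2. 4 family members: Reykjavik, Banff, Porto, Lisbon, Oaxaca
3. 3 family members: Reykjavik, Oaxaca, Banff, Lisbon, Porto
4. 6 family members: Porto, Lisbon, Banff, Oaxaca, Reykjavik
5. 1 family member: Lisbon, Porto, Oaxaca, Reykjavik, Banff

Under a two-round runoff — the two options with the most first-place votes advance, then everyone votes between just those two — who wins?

Round 1 first-place votes: Porto 6, Oaxaca 1, Banff 0, Reykjavik 7, Lisbon 1.
Reykjavik and Porto advance.
Runoff: Reykjavik is preferred to Porto by 8 voters; Porto by 7.
Reykjavik wins the runoff.

Reykjavik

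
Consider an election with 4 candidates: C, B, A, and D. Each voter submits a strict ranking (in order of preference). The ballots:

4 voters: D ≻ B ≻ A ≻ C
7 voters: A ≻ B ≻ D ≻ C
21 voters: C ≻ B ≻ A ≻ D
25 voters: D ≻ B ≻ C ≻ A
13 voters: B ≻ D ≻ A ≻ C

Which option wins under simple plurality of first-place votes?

First-place votes: C 21, B 13, A 7, D 29.
D has the most first-place votes.

D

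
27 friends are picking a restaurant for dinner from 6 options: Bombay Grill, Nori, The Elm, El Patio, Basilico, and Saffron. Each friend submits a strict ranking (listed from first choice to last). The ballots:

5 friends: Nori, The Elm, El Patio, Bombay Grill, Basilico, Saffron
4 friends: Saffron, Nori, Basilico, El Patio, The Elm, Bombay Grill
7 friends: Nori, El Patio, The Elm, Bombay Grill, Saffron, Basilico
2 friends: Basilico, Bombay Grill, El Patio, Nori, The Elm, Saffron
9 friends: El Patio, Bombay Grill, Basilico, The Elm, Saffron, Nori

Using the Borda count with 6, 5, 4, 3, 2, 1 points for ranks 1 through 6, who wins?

El Patio

Bombay Grill: 5·3 + 4·1 + 7·3 + 2·5 + 9·5 = 95
Nori: 5·6 + 4·5 + 7·6 + 2·3 + 9·1 = 107
The Elm: 5·5 + 4·2 + 7·4 + 2·2 + 9·3 = 92
El Patio: 5·4 + 4·3 + 7·5 + 2·4 + 9·6 = 129
Basilico: 5·2 + 4·4 + 7·1 + 2·6 + 9·4 = 81
Saffron: 5·1 + 4·6 + 7·2 + 2·1 + 9·2 = 63
El Patio has the highest Borda score (129).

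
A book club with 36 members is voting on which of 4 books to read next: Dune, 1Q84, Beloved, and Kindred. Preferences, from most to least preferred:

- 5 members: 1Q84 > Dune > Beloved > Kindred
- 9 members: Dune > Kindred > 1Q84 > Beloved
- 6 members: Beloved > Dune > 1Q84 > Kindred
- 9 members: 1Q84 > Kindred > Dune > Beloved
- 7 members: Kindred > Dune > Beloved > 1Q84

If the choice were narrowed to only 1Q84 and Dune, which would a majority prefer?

Voters preferring 1Q84 to Dune: 14; preferring Dune to 1Q84: 22.
Dune wins the head-to-head.

Dune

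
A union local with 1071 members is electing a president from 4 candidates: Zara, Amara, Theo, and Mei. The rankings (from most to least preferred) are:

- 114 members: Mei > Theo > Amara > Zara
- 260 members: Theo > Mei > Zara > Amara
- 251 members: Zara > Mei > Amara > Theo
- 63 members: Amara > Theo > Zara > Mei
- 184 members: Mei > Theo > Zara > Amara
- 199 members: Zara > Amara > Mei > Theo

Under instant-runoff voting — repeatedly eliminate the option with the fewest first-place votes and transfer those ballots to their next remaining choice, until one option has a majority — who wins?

Round 1: Zara 450, Amara 63, Theo 260, Mei 298. Eliminate Amara.
Round 2: Zara 450, Theo 323, Mei 298. Eliminate Mei.
Round 3: Zara 450, Theo 621. Theo has a majority.

Theo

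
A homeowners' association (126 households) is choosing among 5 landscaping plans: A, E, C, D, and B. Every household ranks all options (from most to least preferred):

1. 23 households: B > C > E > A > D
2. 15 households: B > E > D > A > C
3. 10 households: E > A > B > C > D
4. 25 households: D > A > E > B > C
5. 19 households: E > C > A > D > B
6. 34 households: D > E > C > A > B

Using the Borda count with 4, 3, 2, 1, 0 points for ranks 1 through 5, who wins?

A: 23·1 + 15·1 + 10·3 + 25·3 + 19·2 + 34·1 = 215
E: 23·2 + 15·3 + 10·4 + 25·2 + 19·4 + 34·3 = 359
C: 23·3 + 15·0 + 10·1 + 25·0 + 19·3 + 34·2 = 204
D: 23·0 + 15·2 + 10·0 + 25·4 + 19·1 + 34·4 = 285
B: 23·4 + 15·4 + 10·2 + 25·1 + 19·0 + 34·0 = 197
E has the highest Borda score (359).

E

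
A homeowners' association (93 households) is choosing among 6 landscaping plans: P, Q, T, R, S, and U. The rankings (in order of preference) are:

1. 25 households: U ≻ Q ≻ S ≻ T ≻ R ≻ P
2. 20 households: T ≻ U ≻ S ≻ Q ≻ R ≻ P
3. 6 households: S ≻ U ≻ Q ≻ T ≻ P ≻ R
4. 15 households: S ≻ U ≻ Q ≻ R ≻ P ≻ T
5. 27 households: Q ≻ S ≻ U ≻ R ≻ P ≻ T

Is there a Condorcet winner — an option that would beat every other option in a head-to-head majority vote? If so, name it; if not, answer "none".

none

Checking pairwise contests:
Q beats P 93–0.
U beats Q 66–27.
Q beats T 73–20.
Q beats R 93–0.
Q beats S 52–41.
S beats U 48–45.
Every option loses at least one head-to-head, so there is no Condorcet winner.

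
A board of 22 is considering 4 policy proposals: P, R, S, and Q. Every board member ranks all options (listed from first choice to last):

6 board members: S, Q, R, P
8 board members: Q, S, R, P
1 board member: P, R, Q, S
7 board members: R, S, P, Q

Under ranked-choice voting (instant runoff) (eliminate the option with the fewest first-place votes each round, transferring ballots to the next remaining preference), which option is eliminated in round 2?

S

Round 1: P 1, R 7, S 6, Q 8. Eliminate P.
Round 2: R 8, S 6, Q 8. Eliminate S.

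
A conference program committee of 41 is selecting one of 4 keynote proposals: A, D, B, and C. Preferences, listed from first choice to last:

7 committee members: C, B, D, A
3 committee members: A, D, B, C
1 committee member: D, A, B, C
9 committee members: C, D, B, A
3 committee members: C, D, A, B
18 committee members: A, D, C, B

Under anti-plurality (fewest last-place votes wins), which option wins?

Last-place votes: A 16, D 0, B 21, C 4.
D is ranked last by the fewest voters, so D wins.

D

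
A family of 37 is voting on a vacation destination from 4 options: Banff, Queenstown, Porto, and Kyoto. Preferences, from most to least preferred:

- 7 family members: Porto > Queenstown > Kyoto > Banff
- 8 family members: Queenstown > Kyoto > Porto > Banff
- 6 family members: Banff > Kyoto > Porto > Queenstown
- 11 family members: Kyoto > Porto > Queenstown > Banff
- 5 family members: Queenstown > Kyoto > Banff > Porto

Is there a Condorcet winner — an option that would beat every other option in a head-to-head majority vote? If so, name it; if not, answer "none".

Checking pairwise contests:
Queenstown beats Banff 31–6.
Porto beats Queenstown 24–13.
Kyoto beats Porto 30–7.
Queenstown beats Kyoto 20–17.
Every option loses at least one head-to-head, so there is no Condorcet winner.

none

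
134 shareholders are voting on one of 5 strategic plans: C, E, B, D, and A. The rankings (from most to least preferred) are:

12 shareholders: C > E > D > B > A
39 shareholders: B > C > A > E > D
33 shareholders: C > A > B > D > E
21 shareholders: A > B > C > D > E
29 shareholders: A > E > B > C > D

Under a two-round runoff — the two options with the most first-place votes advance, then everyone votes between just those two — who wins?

C

Round 1 first-place votes: C 45, E 0, B 39, D 0, A 50.
A and C advance.
Runoff: A is preferred to C by 50 voters; C by 84.
C wins the runoff.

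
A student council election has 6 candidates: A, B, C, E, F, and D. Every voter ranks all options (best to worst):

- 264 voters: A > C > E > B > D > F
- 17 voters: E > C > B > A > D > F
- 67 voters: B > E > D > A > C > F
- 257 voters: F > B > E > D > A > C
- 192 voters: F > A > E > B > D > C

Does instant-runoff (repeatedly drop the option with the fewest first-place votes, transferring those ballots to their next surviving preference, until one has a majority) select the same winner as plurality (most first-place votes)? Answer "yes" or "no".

yes

Instant-runoff — R1 A 264, B 67, C 0, E 17, F 449, D 0 (F winner). Winner: F.
Plurality — first-place votes: A 264, B 67, C 0, E 17, F 449, D 0. Winner: F.
The two methods agree.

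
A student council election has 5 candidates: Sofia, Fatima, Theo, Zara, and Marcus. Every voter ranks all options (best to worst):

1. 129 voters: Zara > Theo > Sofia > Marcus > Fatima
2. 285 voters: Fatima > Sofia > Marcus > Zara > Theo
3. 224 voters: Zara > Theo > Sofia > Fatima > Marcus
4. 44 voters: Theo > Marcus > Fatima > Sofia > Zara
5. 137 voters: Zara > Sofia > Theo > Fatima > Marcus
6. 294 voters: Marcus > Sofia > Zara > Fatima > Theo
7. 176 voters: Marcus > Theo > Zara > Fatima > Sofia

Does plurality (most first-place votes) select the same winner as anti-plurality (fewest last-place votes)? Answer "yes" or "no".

Plurality — first-place votes: Sofia 0, Fatima 285, Theo 44, Zara 490, Marcus 470. Winner: Zara.
Anti-plurality — last-place votes: Sofia 176, Fatima 129, Theo 579, Zara 44, Marcus 361. Winner: Zara.
The two methods agree.

yes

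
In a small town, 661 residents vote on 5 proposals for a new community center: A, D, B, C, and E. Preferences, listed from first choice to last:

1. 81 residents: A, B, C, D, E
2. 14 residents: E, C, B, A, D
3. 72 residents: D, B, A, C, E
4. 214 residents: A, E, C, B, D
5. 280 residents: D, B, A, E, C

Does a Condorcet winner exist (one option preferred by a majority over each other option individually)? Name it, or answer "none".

D

D vs A: 352–309 for D.
D vs B: 352–309 for D.
D vs C: 352–309 for D.
D vs E: 433–228 for D.
D beats every other option head-to-head.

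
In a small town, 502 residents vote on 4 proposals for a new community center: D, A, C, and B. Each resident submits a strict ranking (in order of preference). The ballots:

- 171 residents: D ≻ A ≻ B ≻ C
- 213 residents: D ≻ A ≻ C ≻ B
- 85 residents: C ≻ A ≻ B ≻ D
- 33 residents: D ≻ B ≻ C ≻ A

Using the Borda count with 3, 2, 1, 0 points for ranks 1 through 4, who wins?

D: 171·3 + 213·3 + 85·0 + 33·3 = 1251
A: 171·2 + 213·2 + 85·2 + 33·0 = 938
C: 171·0 + 213·1 + 85·3 + 33·1 = 501
B: 171·1 + 213·0 + 85·1 + 33·2 = 322
D has the highest Borda score (1251).

D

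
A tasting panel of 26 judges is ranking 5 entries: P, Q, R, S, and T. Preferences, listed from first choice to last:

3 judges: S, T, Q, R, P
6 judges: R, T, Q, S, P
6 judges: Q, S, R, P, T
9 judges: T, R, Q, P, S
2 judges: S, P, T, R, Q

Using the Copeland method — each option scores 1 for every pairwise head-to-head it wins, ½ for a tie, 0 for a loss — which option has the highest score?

T

P: loses to Q, R, S, and T → score 0.
Q: beats P and S; loses to R and T → score 2.
R: beats P, Q, and S; loses to T → score 3.
S: beats P; loses to Q, R, and T → score 1.
T: beats P, Q, R, and S → score 4.
T has the best pairwise record.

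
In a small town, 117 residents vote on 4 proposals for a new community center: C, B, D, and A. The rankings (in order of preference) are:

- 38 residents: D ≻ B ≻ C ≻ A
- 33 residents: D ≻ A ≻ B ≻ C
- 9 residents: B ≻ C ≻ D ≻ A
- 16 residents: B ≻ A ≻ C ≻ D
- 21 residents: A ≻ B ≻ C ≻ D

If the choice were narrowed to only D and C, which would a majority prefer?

Voters preferring D to C: 71; preferring C to D: 46.
D wins the head-to-head.

D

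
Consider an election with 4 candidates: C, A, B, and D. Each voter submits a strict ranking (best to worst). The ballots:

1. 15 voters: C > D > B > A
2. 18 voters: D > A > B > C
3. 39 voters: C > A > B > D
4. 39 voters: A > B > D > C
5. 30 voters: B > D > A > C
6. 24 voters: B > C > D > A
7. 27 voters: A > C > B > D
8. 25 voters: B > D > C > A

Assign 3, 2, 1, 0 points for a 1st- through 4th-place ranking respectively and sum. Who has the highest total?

B

C: 15·3 + 18·0 + 39·3 + 39·0 + 30·0 + 24·2 + 27·2 + 25·1 = 289
A: 15·0 + 18·2 + 39·2 + 39·3 + 30·1 + 24·0 + 27·3 + 25·0 = 342
B: 15·1 + 18·1 + 39·1 + 39·2 + 30·3 + 24·3 + 27·1 + 25·3 = 414
D: 15·2 + 18·3 + 39·0 + 39·1 + 30·2 + 24·1 + 27·0 + 25·2 = 257
B has the highest Borda score (414).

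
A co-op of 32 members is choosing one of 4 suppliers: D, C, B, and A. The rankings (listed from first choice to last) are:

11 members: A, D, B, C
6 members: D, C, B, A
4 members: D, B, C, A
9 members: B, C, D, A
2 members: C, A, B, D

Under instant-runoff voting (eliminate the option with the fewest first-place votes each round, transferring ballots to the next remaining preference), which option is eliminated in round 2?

B

Round 1: D 10, C 2, B 9, A 11. Eliminate C.
Round 2: D 10, B 9, A 13. Eliminate B.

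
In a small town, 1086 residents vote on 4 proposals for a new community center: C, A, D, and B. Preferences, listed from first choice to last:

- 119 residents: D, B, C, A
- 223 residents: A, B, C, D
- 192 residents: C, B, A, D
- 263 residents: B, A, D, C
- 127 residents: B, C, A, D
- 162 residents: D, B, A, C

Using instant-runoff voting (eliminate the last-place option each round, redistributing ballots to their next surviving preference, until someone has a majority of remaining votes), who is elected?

Round 1: C 192, A 223, D 281, B 390. Eliminate C.
Round 2: A 223, D 281, B 582. B has a majority.

B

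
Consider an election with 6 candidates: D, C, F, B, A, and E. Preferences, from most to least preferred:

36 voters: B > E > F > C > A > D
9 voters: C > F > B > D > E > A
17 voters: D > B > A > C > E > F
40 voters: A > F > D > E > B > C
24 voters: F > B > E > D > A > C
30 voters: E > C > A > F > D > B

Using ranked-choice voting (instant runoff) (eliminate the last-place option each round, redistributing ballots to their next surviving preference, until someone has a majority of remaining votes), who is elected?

Round 1: D 17, C 9, F 24, B 36, A 40, E 30. Eliminate C.
Round 2: D 17, F 33, B 36, A 40, E 30. Eliminate D.
Round 3: F 33, B 53, A 40, E 30. Eliminate E.
Round 4: F 33, B 53, A 70. Eliminate F.
Round 5: B 86, A 70. B has a majority.

B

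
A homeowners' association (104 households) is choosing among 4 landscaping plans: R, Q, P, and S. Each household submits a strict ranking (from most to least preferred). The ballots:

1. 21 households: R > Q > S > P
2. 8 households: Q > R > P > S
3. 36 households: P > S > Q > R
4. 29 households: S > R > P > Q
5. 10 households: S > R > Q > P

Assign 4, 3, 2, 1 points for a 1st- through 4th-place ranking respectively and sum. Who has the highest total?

S

R: 21·4 + 8·3 + 36·1 + 29·3 + 10·3 = 261
Q: 21·3 + 8·4 + 36·2 + 29·1 + 10·2 = 216
P: 21·1 + 8·2 + 36·4 + 29·2 + 10·1 = 249
S: 21·2 + 8·1 + 36·3 + 29·4 + 10·4 = 314
S has the highest Borda score (314).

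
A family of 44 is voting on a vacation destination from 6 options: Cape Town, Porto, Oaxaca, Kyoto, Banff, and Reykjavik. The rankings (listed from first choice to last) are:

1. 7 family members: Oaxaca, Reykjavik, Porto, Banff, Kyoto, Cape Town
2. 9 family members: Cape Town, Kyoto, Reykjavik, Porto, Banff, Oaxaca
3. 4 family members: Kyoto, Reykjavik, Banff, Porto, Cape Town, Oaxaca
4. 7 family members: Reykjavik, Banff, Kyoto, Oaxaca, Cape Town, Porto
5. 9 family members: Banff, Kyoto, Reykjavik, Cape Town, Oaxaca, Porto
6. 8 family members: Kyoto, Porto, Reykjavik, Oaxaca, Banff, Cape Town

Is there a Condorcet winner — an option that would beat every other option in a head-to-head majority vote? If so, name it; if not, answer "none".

Checking pairwise contests:
Kyoto beats Cape Town 35–9.
Cape Town beats Porto 25–19.
Kyoto beats Oaxaca 37–7.
Banff beats Kyoto 23–21.
Porto beats Banff 24–20.
Kyoto beats Reykjavik 30–14.
Every option loses at least one head-to-head, so there is no Condorcet winner.

none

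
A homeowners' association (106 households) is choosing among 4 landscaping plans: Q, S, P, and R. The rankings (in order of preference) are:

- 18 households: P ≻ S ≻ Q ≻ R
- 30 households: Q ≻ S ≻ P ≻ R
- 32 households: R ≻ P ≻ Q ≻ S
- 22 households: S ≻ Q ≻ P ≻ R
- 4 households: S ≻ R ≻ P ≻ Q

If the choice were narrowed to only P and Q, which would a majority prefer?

Voters preferring P to Q: 54; preferring Q to P: 52.
P wins the head-to-head.

P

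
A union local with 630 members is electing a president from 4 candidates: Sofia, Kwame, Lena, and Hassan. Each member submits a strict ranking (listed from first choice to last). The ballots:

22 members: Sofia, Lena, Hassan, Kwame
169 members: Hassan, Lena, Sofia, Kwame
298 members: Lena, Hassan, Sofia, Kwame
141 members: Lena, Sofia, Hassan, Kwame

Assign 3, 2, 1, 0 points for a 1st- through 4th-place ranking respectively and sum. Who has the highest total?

Sofia: 22·3 + 169·1 + 298·1 + 141·2 = 815
Kwame: 22·0 + 169·0 + 298·0 + 141·0 = 0
Lena: 22·2 + 169·2 + 298·3 + 141·3 = 1699
Hassan: 22·1 + 169·3 + 298·2 + 141·1 = 1266
Lena has the highest Borda score (1699).

Lena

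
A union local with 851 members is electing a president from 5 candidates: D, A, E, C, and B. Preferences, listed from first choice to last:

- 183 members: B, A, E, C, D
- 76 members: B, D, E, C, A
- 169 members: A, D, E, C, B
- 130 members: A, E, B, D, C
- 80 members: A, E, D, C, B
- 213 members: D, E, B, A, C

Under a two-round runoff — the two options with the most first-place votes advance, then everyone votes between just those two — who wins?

Round 1 first-place votes: D 213, A 379, E 0, C 0, B 259.
A and B advance.
Runoff: A is preferred to B by 379 voters; B by 472.
B wins the runoff.

B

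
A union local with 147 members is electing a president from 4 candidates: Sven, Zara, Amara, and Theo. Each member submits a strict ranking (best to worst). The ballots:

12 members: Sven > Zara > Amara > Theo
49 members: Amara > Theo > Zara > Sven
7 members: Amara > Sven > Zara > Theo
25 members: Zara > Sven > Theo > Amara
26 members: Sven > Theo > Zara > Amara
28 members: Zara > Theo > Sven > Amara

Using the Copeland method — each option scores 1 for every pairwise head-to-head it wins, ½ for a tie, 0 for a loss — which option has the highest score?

Sven: beats Amara; loses to Zara and Theo → score 1.
Zara: beats Sven and Amara; loses to Theo → score 2.
Amara: loses to Sven, Zara, and Theo → score 0.
Theo: beats Sven, Zara, and Amara → score 3.
Theo has the best pairwise record.

Theo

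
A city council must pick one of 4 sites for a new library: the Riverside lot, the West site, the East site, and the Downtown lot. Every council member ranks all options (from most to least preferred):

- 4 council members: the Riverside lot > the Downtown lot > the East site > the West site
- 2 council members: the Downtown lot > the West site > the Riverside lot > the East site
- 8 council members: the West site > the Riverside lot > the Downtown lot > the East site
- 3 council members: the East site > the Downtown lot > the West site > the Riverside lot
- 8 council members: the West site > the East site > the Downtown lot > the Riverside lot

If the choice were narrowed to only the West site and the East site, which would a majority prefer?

the West site

Voters preferring the West site to the East site: 18; preferring the East site to the West site: 7.
the West site wins the head-to-head.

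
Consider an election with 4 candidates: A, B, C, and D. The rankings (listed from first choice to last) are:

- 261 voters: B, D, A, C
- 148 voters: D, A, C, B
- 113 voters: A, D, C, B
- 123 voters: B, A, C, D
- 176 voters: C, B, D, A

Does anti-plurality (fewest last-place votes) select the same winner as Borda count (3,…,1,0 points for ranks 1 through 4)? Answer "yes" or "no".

Anti-plurality — last-place votes: A 176, B 261, C 261, D 123. Winner: D.
Borda — scores: A 1142, B 1504, C 912, D 1368. Winner: B.
The two methods disagree.

no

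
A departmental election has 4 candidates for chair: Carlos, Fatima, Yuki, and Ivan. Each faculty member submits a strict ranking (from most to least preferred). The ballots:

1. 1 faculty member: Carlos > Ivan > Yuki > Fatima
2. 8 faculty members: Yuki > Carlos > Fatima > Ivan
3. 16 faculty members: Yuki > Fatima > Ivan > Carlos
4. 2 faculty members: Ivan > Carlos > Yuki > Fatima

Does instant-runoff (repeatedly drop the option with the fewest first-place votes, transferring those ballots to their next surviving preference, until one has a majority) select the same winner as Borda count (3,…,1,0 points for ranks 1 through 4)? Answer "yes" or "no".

Instant-runoff — R1 Carlos 1, Fatima 0, Yuki 24, Ivan 2 (Yuki winner). Winner: Yuki.
Borda — scores: Carlos 23, Fatima 40, Yuki 75, Ivan 24. Winner: Yuki.
The two methods agree.

yes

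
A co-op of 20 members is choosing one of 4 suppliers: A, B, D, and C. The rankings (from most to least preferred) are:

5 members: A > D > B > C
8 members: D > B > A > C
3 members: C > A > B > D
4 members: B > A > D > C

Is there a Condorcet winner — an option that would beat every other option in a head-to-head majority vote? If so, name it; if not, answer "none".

none

Checking pairwise contests:
B beats A 12–8.
D beats B 13–7.
A beats D 12–8.
A beats C 17–3.
Every option loses at least one head-to-head, so there is no Condorcet winner.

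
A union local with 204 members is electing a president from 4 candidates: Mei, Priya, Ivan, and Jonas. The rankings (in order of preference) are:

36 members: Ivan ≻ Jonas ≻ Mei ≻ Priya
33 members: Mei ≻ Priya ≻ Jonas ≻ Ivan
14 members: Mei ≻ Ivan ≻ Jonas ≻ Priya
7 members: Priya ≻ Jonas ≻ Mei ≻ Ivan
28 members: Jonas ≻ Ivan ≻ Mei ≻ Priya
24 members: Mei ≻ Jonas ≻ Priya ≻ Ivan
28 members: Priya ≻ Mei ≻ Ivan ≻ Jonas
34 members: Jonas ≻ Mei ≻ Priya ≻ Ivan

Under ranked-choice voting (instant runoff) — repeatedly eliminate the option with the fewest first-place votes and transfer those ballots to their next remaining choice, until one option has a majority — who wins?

Jonas

Round 1: Mei 71, Priya 35, Ivan 36, Jonas 62. Eliminate Priya.
Round 2: Mei 99, Ivan 36, Jonas 69. Eliminate Ivan.
Round 3: Mei 99, Jonas 105. Jonas has a majority.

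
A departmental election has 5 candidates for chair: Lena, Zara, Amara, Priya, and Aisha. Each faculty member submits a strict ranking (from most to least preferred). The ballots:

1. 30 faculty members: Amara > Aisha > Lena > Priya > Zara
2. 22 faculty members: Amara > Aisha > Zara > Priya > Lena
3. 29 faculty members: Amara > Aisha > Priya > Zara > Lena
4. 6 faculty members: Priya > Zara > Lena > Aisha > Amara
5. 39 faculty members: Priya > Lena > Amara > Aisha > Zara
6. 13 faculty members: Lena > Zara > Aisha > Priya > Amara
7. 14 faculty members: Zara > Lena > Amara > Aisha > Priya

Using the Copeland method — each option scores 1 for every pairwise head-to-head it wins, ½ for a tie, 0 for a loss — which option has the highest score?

Amara

Lena: beats Zara; loses to Amara, Priya, and Aisha → score 1.
Zara: loses to Lena, Amara, Priya, and Aisha → score 0.
Amara: beats Lena, Zara, Priya, and Aisha → score 4.
Priya: beats Lena and Zara; loses to Amara and Aisha → score 2.
Aisha: beats Lena, Zara, and Priya; loses to Amara → score 3.
Amara has the best pairwise record.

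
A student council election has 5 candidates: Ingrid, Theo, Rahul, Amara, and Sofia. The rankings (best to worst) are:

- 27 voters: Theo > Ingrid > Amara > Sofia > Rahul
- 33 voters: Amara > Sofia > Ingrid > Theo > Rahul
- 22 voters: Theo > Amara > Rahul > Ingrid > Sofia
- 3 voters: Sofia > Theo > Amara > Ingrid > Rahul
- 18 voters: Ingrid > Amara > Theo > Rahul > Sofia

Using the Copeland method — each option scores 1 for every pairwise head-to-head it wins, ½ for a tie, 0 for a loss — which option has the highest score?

Theo

Ingrid: beats Rahul and Sofia; loses to Theo and Amara → score 2.
Theo: beats Ingrid, Rahul, Amara, and Sofia → score 4.
Rahul: loses to Ingrid, Theo, Amara, and Sofia → score 0.
Amara: beats Ingrid, Rahul, and Sofia; loses to Theo → score 3.
Sofia: beats Rahul; loses to Ingrid, Theo, and Amara → score 1.
Theo has the best pairwise record.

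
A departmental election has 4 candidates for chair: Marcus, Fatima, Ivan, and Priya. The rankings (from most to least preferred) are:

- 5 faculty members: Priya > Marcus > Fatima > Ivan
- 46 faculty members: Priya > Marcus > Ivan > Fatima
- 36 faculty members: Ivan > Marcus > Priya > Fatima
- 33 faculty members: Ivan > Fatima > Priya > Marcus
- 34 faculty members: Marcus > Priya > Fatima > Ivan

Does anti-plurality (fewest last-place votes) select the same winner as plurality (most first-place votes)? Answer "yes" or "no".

no

Anti-plurality — last-place votes: Marcus 33, Fatima 82, Ivan 39, Priya 0. Winner: Priya.
Plurality — first-place votes: Marcus 34, Fatima 0, Ivan 69, Priya 51. Winner: Ivan.
The two methods disagree.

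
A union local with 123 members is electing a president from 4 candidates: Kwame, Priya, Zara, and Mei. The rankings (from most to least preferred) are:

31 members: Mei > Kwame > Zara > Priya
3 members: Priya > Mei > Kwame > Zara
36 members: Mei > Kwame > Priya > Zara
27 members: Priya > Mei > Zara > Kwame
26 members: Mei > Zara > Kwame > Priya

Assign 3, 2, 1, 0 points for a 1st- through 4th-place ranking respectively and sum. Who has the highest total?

Kwame: 31·2 + 3·1 + 36·2 + 27·0 + 26·1 = 163
Priya: 31·0 + 3·3 + 36·1 + 27·3 + 26·0 = 126
Zara: 31·1 + 3·0 + 36·0 + 27·1 + 26·2 = 110
Mei: 31·3 + 3·2 + 36·3 + 27·2 + 26·3 = 339
Mei has the highest Borda score (339).

Mei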